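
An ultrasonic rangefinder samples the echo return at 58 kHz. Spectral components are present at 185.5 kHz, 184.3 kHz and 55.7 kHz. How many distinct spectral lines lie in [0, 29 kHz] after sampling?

fs/2 = 29 kHz.
185.5 kHz mod fs = 11.5 kHz.
11.5 kHz ≤ fs/2 = 29 kHz, appears at 11.5 kHz.
184.3 kHz mod fs = 10.3 kHz.
10.3 kHz ≤ fs/2 = 29 kHz, appears at 10.3 kHz.
55.7 kHz > fs/2 = 29 kHz, folds to fs − 55.7 kHz = 2.3 kHz.
Distinct values: {2.3 kHz, 10.3 kHz, 11.5 kHz} → 3.

3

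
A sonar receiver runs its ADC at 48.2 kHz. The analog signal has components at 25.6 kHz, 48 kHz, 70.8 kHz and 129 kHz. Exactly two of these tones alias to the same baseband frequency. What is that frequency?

22.6 kHz

fs/2 = 24.1 kHz.
25.6 kHz > fs/2 = 24.1 kHz, folds to fs − 25.6 kHz = 22.6 kHz.
48 kHz > fs/2 = 24.1 kHz, folds to fs − 48 kHz = 0.2 kHz.
70.8 kHz mod fs = 22.6 kHz.
22.6 kHz ≤ fs/2 = 24.1 kHz, appears at 22.6 kHz.
129 kHz mod fs = 32.6 kHz.
32.6 kHz > fs/2 = 24.1 kHz, folds to fs − 32.6 kHz = 15.6 kHz.
25.6 kHz and 70.8 kHz both map to 22.6 kHz.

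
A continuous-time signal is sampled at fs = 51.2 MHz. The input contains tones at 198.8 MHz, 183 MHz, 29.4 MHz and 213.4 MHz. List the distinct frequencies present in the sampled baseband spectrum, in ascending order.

fs/2 = 25.6 MHz.
198.8 MHz mod fs = 45.2 MHz.
45.2 MHz > fs/2 = 25.6 MHz, folds to fs − 45.2 MHz = 6 MHz.
183 MHz mod fs = 29.4 MHz.
29.4 MHz > fs/2 = 25.6 MHz, folds to fs − 29.4 MHz = 21.8 MHz.
29.4 MHz > fs/2 = 25.6 MHz, folds to fs − 29.4 MHz = 21.8 MHz.
213.4 MHz mod fs = 8.6 MHz.
8.6 MHz ≤ fs/2 = 25.6 MHz, appears at 8.6 MHz.
Distinct values: {6 MHz, 8.6 MHz, 21.8 MHz}.

6 MHz, 8.6 MHz, 21.8 MHz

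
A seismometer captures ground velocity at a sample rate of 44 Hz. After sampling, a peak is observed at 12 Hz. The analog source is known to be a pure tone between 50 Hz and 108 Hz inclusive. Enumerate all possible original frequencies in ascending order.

56 Hz, 76 Hz, 100 Hz

Frequencies that alias to 12 Hz are k·fs ± 12 Hz for integer k ≥ 0.
k=0: 12 Hz.
k=1: 32 Hz, 56 Hz.
k=2: 76 Hz, 100 Hz.
k=3: 120 Hz, 144 Hz.
Within [50 Hz, 108 Hz]: 56 Hz, 76 Hz, 100 Hz.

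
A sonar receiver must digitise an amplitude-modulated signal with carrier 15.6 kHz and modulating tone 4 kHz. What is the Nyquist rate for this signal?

AM sidebands sit at fc ± fm = 11.6 kHz and 19.6 kHz.
Highest-frequency component: 19.6 kHz.
Nyquist rate = 2 × 19.6 kHz = 39.2 kHz.

39.2 kHz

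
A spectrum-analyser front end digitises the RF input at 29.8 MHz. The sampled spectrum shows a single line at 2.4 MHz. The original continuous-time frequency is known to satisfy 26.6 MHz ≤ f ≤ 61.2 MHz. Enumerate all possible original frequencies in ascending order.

Frequencies that alias to 2.4 MHz are k·fs ± 2.4 MHz for integer k ≥ 0.
k=0: 2.4 MHz.
k=1: 27.4 MHz, 32.2 MHz.
k=2: 57.2 MHz, 62 MHz.
k=3: 87 MHz, 91.8 MHz.
Within [26.6 MHz, 61.2 MHz]: 27.4 MHz, 32.2 MHz, 57.2 MHz.

27.4 MHz, 32.2 MHz, 57.2 MHz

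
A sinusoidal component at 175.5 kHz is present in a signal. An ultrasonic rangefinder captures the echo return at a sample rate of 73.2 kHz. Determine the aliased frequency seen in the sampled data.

29.1 kHz

175.5 kHz mod fs = 29.1 kHz.
29.1 kHz ≤ fs/2 = 36.6 kHz, appears at 29.1 kHz.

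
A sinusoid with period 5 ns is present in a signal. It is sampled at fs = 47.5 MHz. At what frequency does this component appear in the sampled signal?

T = 5 ns → f = 1/T = 200 MHz.
200 MHz mod fs = 10 MHz.
10 MHz ≤ fs/2 = 23.75 MHz, appears at 10 MHz.

10 MHz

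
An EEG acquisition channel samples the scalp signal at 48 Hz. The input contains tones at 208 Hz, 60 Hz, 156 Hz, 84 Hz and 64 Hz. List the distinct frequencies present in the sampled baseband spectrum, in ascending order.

fs/2 = 24 Hz.
208 Hz mod fs = 16 Hz.
16 Hz ≤ fs/2 = 24 Hz, appears at 16 Hz.
60 Hz mod fs = 12 Hz.
12 Hz ≤ fs/2 = 24 Hz, appears at 12 Hz.
156 Hz mod fs = 12 Hz.
12 Hz ≤ fs/2 = 24 Hz, appears at 12 Hz.
84 Hz mod fs = 36 Hz.
36 Hz > fs/2 = 24 Hz, folds to fs − 36 Hz = 12 Hz.
64 Hz mod fs = 16 Hz.
16 Hz ≤ fs/2 = 24 Hz, appears at 16 Hz.
Distinct values: {12 Hz, 16 Hz}.

12 Hz, 16 Hz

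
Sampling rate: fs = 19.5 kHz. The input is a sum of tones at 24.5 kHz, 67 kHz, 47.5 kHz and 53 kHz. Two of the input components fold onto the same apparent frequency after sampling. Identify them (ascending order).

47.5 kHz, 67 kHz

fs/2 = 9.75 kHz.
24.5 kHz mod fs = 5 kHz.
5 kHz ≤ fs/2 = 9.75 kHz, appears at 5 kHz.
67 kHz mod fs = 8.5 kHz.
8.5 kHz ≤ fs/2 = 9.75 kHz, appears at 8.5 kHz.
47.5 kHz mod fs = 8.5 kHz.
8.5 kHz ≤ fs/2 = 9.75 kHz, appears at 8.5 kHz.
53 kHz mod fs = 14 kHz.
14 kHz > fs/2 = 9.75 kHz, folds to fs − 14 kHz = 5.5 kHz.
47.5 kHz and 67 kHz both map to 8.5 kHz.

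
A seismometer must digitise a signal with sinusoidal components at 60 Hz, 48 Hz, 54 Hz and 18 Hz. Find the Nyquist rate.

120 Hz

Highest-frequency component: 60 Hz.
Nyquist rate = 2 × 60 Hz = 120 Hz.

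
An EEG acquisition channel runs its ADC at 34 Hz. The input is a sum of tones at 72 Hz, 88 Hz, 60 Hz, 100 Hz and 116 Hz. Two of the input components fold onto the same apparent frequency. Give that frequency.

14 Hz

fs/2 = 17 Hz.
72 Hz mod fs = 4 Hz.
4 Hz ≤ fs/2 = 17 Hz, appears at 4 Hz.
88 Hz mod fs = 20 Hz.
20 Hz > fs/2 = 17 Hz, folds to fs − 20 Hz = 14 Hz.
60 Hz mod fs = 26 Hz.
26 Hz > fs/2 = 17 Hz, folds to fs − 26 Hz = 8 Hz.
100 Hz mod fs = 32 Hz.
32 Hz > fs/2 = 17 Hz, folds to fs − 32 Hz = 2 Hz.
116 Hz mod fs = 14 Hz.
14 Hz ≤ fs/2 = 17 Hz, appears at 14 Hz.
88 Hz and 116 Hz both map to 14 Hz.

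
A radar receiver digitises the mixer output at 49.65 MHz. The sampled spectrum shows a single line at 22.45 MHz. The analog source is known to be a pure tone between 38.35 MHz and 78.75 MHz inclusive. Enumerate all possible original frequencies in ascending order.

72.1 MHz, 76.85 MHz

Frequencies that alias to 22.45 MHz are k·fs ± 22.45 MHz for integer k ≥ 0.
k=0: 22.45 MHz.
k=1: 27.2 MHz, 72.1 MHz.
k=2: 76.85 MHz, 121.75 MHz.
k=3: 126.5 MHz, 171.4 MHz.
Within [38.35 MHz, 78.75 MHz]: 72.1 MHz, 76.85 MHz.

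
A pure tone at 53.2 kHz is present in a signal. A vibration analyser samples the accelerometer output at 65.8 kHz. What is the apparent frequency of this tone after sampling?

53.2 kHz > fs/2 = 32.9 kHz, folds to fs − 53.2 kHz = 12.6 kHz.

12.6 kHz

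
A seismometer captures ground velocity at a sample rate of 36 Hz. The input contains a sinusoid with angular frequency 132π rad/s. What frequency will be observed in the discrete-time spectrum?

ω = 132π rad/s → f = ω/(2π) = 66 Hz.
66 Hz mod fs = 30 Hz.
30 Hz > fs/2 = 18 Hz, folds to fs − 30 Hz = 6 Hz.

6 Hz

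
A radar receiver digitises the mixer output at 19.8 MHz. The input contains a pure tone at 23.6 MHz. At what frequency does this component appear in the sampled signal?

23.6 MHz mod fs = 3.8 MHz.
3.8 MHz ≤ fs/2 = 9.9 MHz, appears at 3.8 MHz.

3.8 MHz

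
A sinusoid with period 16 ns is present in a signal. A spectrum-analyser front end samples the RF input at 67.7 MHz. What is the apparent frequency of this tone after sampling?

T = 16 ns → f = 1/T = 62.5 MHz.
62.5 MHz > fs/2 = 33.85 MHz, folds to fs − 62.5 MHz = 5.2 MHz.

5.2 MHz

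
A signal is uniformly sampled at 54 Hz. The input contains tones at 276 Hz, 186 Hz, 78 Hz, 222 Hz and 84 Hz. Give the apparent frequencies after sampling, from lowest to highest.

6 Hz, 24 Hz

fs/2 = 27 Hz.
276 Hz mod fs = 6 Hz.
6 Hz ≤ fs/2 = 27 Hz, appears at 6 Hz.
186 Hz mod fs = 24 Hz.
24 Hz ≤ fs/2 = 27 Hz, appears at 24 Hz.
78 Hz mod fs = 24 Hz.
24 Hz ≤ fs/2 = 27 Hz, appears at 24 Hz.
222 Hz mod fs = 6 Hz.
6 Hz ≤ fs/2 = 27 Hz, appears at 6 Hz.
84 Hz mod fs = 30 Hz.
30 Hz > fs/2 = 27 Hz, folds to fs − 30 Hz = 24 Hz.
Distinct values: {6 Hz, 24 Hz}.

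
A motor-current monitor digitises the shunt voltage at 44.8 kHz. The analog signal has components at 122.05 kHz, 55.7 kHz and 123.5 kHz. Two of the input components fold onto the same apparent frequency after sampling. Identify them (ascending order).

fs/2 = 22.4 kHz.
122.05 kHz mod fs = 32.45 kHz.
32.45 kHz > fs/2 = 22.4 kHz, folds to fs − 32.45 kHz = 12.35 kHz.
55.7 kHz mod fs = 10.9 kHz.
10.9 kHz ≤ fs/2 = 22.4 kHz, appears at 10.9 kHz.
123.5 kHz mod fs = 33.9 kHz.
33.9 kHz > fs/2 = 22.4 kHz, folds to fs − 33.9 kHz = 10.9 kHz.
55.7 kHz and 123.5 kHz both map to 10.9 kHz.

55.7 kHz, 123.5 kHz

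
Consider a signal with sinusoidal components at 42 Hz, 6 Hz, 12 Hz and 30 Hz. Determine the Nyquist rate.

Highest-frequency component: 42 Hz.
Nyquist rate = 2 × 42 Hz = 84 Hz.

84 Hz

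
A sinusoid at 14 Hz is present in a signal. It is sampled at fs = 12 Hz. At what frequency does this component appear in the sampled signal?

2 Hz

14 Hz mod fs = 2 Hz.
2 Hz ≤ fs/2 = 6 Hz, appears at 2 Hz.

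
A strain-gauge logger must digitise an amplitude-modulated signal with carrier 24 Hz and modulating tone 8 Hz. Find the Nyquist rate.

AM sidebands sit at fc ± fm = 16 Hz and 32 Hz.
Highest-frequency component: 32 Hz.
Nyquist rate = 2 × 32 Hz = 64 Hz.

64 Hz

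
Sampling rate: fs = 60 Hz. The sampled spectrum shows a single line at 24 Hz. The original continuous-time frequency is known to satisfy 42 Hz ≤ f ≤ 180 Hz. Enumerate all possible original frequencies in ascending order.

84 Hz, 96 Hz, 144 Hz, 156 Hz

Frequencies that alias to 24 Hz are k·fs ± 24 Hz for integer k ≥ 0.
k=0: 24 Hz.
k=1: 36 Hz, 84 Hz.
k=2: 96 Hz, 144 Hz.
k=3: 156 Hz, 204 Hz.
k=4: 216 Hz, 264 Hz.
Within [42 Hz, 180 Hz]: 84 Hz, 96 Hz, 144 Hz, 156 Hz.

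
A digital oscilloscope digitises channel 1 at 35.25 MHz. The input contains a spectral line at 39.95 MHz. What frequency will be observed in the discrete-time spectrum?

4.7 MHz

39.95 MHz mod fs = 4.7 MHz.
4.7 MHz ≤ fs/2 = 17.625 MHz, appears at 4.7 MHz.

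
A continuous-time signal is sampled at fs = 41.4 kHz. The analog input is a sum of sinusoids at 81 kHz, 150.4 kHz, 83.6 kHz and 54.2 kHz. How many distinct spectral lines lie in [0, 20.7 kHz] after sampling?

4

fs/2 = 20.7 kHz.
81 kHz mod fs = 39.6 kHz.
39.6 kHz > fs/2 = 20.7 kHz, folds to fs − 39.6 kHz = 1.8 kHz.
150.4 kHz mod fs = 26.2 kHz.
26.2 kHz > fs/2 = 20.7 kHz, folds to fs − 26.2 kHz = 15.2 kHz.
83.6 kHz mod fs = 0.8 kHz.
0.8 kHz ≤ fs/2 = 20.7 kHz, appears at 0.8 kHz.
54.2 kHz mod fs = 12.8 kHz.
12.8 kHz ≤ fs/2 = 20.7 kHz, appears at 12.8 kHz.
Distinct values: {0.8 kHz, 1.8 kHz, 12.8 kHz, 15.2 kHz} → 4.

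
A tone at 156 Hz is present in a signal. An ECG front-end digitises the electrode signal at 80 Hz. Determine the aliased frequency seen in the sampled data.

156 Hz mod fs = 76 Hz.
76 Hz > fs/2 = 40 Hz, folds to fs − 76 Hz = 4 Hz.

4 Hz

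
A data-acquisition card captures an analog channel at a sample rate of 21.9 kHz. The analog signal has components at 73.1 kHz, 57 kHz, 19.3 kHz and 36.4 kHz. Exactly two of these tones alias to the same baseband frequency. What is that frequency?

7.4 kHz

fs/2 = 10.95 kHz.
73.1 kHz mod fs = 7.4 kHz.
7.4 kHz ≤ fs/2 = 10.95 kHz, appears at 7.4 kHz.
57 kHz mod fs = 13.2 kHz.
13.2 kHz > fs/2 = 10.95 kHz, folds to fs − 13.2 kHz = 8.7 kHz.
19.3 kHz > fs/2 = 10.95 kHz, folds to fs − 19.3 kHz = 2.6 kHz.
36.4 kHz mod fs = 14.5 kHz.
14.5 kHz > fs/2 = 10.95 kHz, folds to fs − 14.5 kHz = 7.4 kHz.
36.4 kHz and 73.1 kHz both map to 7.4 kHz.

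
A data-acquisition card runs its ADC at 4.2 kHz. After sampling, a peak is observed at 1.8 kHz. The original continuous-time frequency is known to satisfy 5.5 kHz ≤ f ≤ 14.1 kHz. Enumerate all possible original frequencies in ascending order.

Frequencies that alias to 1.8 kHz are k·fs ± 1.8 kHz for integer k ≥ 0.
k=0: 1.8 kHz.
k=1: 2.4 kHz, 6 kHz.
k=2: 6.6 kHz, 10.2 kHz.
k=3: 10.8 kHz, 14.4 kHz.
k=4: 15 kHz, 18.6 kHz.
Within [5.5 kHz, 14.1 kHz]: 6 kHz, 6.6 kHz, 10.2 kHz, 10.8 kHz.

6 kHz, 6.6 kHz, 10.2 kHz, 10.8 kHz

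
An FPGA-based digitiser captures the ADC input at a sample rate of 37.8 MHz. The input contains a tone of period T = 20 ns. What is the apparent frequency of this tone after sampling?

T = 20 ns → f = 1/T = 50 MHz.
50 MHz mod fs = 12.2 MHz.
12.2 MHz ≤ fs/2 = 18.9 MHz, appears at 12.2 MHz.

12.2 MHz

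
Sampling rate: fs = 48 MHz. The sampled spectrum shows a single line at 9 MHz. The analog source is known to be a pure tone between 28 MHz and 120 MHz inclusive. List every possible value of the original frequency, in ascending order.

Frequencies that alias to 9 MHz are k·fs ± 9 MHz for integer k ≥ 0.
k=0: 9 MHz.
k=1: 39 MHz, 57 MHz.
k=2: 87 MHz, 105 MHz.
k=3: 135 MHz, 153 MHz.
Within [28 MHz, 120 MHz]: 39 MHz, 57 MHz, 87 MHz, 105 MHz.

39 MHz, 57 MHz, 87 MHz, 105 MHz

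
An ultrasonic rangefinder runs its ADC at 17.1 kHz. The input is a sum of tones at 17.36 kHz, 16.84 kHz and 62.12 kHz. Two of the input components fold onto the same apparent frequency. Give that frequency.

0.26 kHz

fs/2 = 8.55 kHz.
17.36 kHz mod fs = 0.26 kHz.
0.26 kHz ≤ fs/2 = 8.55 kHz, appears at 0.26 kHz.
16.84 kHz > fs/2 = 8.55 kHz, folds to fs − 16.84 kHz = 0.26 kHz.
62.12 kHz mod fs = 10.82 kHz.
10.82 kHz > fs/2 = 8.55 kHz, folds to fs − 10.82 kHz = 6.28 kHz.
16.84 kHz and 17.36 kHz both map to 0.26 kHz.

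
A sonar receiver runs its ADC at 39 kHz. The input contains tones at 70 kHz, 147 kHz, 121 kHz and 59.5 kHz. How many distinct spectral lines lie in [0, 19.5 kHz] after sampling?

4

fs/2 = 19.5 kHz.
70 kHz mod fs = 31 kHz.
31 kHz > fs/2 = 19.5 kHz, folds to fs − 31 kHz = 8 kHz.
147 kHz mod fs = 30 kHz.
30 kHz > fs/2 = 19.5 kHz, folds to fs − 30 kHz = 9 kHz.
121 kHz mod fs = 4 kHz.
4 kHz ≤ fs/2 = 19.5 kHz, appears at 4 kHz.
59.5 kHz mod fs = 20.5 kHz.
20.5 kHz > fs/2 = 19.5 kHz, folds to fs − 20.5 kHz = 18.5 kHz.
Distinct values: {4 kHz, 8 kHz, 9 kHz, 18.5 kHz} → 4.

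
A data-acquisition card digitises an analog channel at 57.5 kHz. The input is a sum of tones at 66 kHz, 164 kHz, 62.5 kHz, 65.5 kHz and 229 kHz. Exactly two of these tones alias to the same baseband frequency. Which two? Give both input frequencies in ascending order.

66 kHz, 164 kHz

fs/2 = 28.75 kHz.
66 kHz mod fs = 8.5 kHz.
8.5 kHz ≤ fs/2 = 28.75 kHz, appears at 8.5 kHz.
164 kHz mod fs = 49 kHz.
49 kHz > fs/2 = 28.75 kHz, folds to fs − 49 kHz = 8.5 kHz.
62.5 kHz mod fs = 5 kHz.
5 kHz ≤ fs/2 = 28.75 kHz, appears at 5 kHz.
65.5 kHz mod fs = 8 kHz.
8 kHz ≤ fs/2 = 28.75 kHz, appears at 8 kHz.
229 kHz mod fs = 56.5 kHz.
56.5 kHz > fs/2 = 28.75 kHz, folds to fs − 56.5 kHz = 1 kHz.
66 kHz and 164 kHz both map to 8.5 kHz.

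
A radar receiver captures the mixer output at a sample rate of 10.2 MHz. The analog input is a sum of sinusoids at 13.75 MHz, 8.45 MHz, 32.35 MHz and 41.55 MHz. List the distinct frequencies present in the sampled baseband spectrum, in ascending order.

0.75 MHz, 1.75 MHz, 3.55 MHz

fs/2 = 5.1 MHz.
13.75 MHz mod fs = 3.55 MHz.
3.55 MHz ≤ fs/2 = 5.1 MHz, appears at 3.55 MHz.
8.45 MHz > fs/2 = 5.1 MHz, folds to fs − 8.45 MHz = 1.75 MHz.
32.35 MHz mod fs = 1.75 MHz.
1.75 MHz ≤ fs/2 = 5.1 MHz, appears at 1.75 MHz.
41.55 MHz mod fs = 0.75 MHz.
0.75 MHz ≤ fs/2 = 5.1 MHz, appears at 0.75 MHz.
Distinct values: {0.75 MHz, 1.75 MHz, 3.55 MHz}.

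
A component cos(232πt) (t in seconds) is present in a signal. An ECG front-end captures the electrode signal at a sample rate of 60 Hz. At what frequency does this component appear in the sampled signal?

4 Hz

ω = 232π rad/s → f = ω/(2π) = 116 Hz.
116 Hz mod fs = 56 Hz.
56 Hz > fs/2 = 30 Hz, folds to fs − 56 Hz = 4 Hz.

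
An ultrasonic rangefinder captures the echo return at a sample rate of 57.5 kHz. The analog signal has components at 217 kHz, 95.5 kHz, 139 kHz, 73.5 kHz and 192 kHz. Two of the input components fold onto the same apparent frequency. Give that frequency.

19.5 kHz

fs/2 = 28.75 kHz.
217 kHz mod fs = 44.5 kHz.
44.5 kHz > fs/2 = 28.75 kHz, folds to fs − 44.5 kHz = 13 kHz.
95.5 kHz mod fs = 38 kHz.
38 kHz > fs/2 = 28.75 kHz, folds to fs − 38 kHz = 19.5 kHz.
139 kHz mod fs = 24 kHz.
24 kHz ≤ fs/2 = 28.75 kHz, appears at 24 kHz.
73.5 kHz mod fs = 16 kHz.
16 kHz ≤ fs/2 = 28.75 kHz, appears at 16 kHz.
192 kHz mod fs = 19.5 kHz.
19.5 kHz ≤ fs/2 = 28.75 kHz, appears at 19.5 kHz.
95.5 kHz and 192 kHz both map to 19.5 kHz.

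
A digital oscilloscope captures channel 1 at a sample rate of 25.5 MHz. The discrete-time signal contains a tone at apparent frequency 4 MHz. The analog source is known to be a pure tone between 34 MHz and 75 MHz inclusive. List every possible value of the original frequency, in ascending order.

47 MHz, 55 MHz, 72.5 MHz

Frequencies that alias to 4 MHz are k·fs ± 4 MHz for integer k ≥ 0.
k=0: 4 MHz.
k=1: 21.5 MHz, 29.5 MHz.
k=2: 47 MHz, 55 MHz.
k=3: 72.5 MHz, 80.5 MHz.
k=4: 98 MHz, 106 MHz.
Within [34 MHz, 75 MHz]: 47 MHz, 55 MHz, 72.5 MHz.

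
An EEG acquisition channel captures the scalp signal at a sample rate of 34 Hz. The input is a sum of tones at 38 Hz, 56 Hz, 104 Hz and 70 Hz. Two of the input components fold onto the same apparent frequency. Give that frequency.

fs/2 = 17 Hz.
38 Hz mod fs = 4 Hz.
4 Hz ≤ fs/2 = 17 Hz, appears at 4 Hz.
56 Hz mod fs = 22 Hz.
22 Hz > fs/2 = 17 Hz, folds to fs − 22 Hz = 12 Hz.
104 Hz mod fs = 2 Hz.
2 Hz ≤ fs/2 = 17 Hz, appears at 2 Hz.
70 Hz mod fs = 2 Hz.
2 Hz ≤ fs/2 = 17 Hz, appears at 2 Hz.
70 Hz and 104 Hz both map to 2 Hz.

2 Hz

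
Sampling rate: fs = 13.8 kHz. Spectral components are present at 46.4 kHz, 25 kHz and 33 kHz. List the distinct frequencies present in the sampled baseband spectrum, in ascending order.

fs/2 = 6.9 kHz.
46.4 kHz mod fs = 5 kHz.
5 kHz ≤ fs/2 = 6.9 kHz, appears at 5 kHz.
25 kHz mod fs = 11.2 kHz.
11.2 kHz > fs/2 = 6.9 kHz, folds to fs − 11.2 kHz = 2.6 kHz.
33 kHz mod fs = 5.4 kHz.
5.4 kHz ≤ fs/2 = 6.9 kHz, appears at 5.4 kHz.
Distinct values: {2.6 kHz, 5 kHz, 5.4 kHz}.

2.6 kHz, 5 kHz, 5.4 kHz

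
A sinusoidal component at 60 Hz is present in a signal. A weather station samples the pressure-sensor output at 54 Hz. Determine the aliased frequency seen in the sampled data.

6 Hz

60 Hz mod fs = 6 Hz.
6 Hz ≤ fs/2 = 27 Hz, appears at 6 Hz.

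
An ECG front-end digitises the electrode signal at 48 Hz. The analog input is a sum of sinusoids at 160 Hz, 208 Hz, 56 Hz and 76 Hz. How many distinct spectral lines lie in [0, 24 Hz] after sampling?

fs/2 = 24 Hz.
160 Hz mod fs = 16 Hz.
16 Hz ≤ fs/2 = 24 Hz, appears at 16 Hz.
208 Hz mod fs = 16 Hz.
16 Hz ≤ fs/2 = 24 Hz, appears at 16 Hz.
56 Hz mod fs = 8 Hz.
8 Hz ≤ fs/2 = 24 Hz, appears at 8 Hz.
76 Hz mod fs = 28 Hz.
28 Hz > fs/2 = 24 Hz, folds to fs − 28 Hz = 20 Hz.
Distinct values: {8 Hz, 16 Hz, 20 Hz} → 3.

3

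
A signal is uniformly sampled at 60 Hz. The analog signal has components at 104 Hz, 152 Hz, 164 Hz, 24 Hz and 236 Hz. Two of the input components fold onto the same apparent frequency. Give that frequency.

fs/2 = 30 Hz.
104 Hz mod fs = 44 Hz.
44 Hz > fs/2 = 30 Hz, folds to fs − 44 Hz = 16 Hz.
152 Hz mod fs = 32 Hz.
32 Hz > fs/2 = 30 Hz, folds to fs − 32 Hz = 28 Hz.
164 Hz mod fs = 44 Hz.
44 Hz > fs/2 = 30 Hz, folds to fs − 44 Hz = 16 Hz.
24 Hz ≤ fs/2 = 30 Hz, passes unchanged.
236 Hz mod fs = 56 Hz.
56 Hz > fs/2 = 30 Hz, folds to fs − 56 Hz = 4 Hz.
104 Hz and 164 Hz both map to 16 Hz.

16 Hz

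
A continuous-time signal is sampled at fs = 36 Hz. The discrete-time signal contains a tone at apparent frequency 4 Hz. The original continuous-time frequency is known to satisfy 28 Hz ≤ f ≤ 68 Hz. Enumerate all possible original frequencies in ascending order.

32 Hz, 40 Hz, 68 Hz

Frequencies that alias to 4 Hz are k·fs ± 4 Hz for integer k ≥ 0.
k=0: 4 Hz.
k=1: 32 Hz, 40 Hz.
k=2: 68 Hz, 76 Hz.
k=3: 104 Hz, 112 Hz.
Within [28 Hz, 68 Hz]: 32 Hz, 40 Hz, 68 Hz.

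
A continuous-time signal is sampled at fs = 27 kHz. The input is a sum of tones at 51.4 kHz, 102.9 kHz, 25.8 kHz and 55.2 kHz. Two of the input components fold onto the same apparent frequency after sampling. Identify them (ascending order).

25.8 kHz, 55.2 kHz

fs/2 = 13.5 kHz.
51.4 kHz mod fs = 24.4 kHz.
24.4 kHz > fs/2 = 13.5 kHz, folds to fs − 24.4 kHz = 2.6 kHz.
102.9 kHz mod fs = 21.9 kHz.
21.9 kHz > fs/2 = 13.5 kHz, folds to fs − 21.9 kHz = 5.1 kHz.
25.8 kHz > fs/2 = 13.5 kHz, folds to fs − 25.8 kHz = 1.2 kHz.
55.2 kHz mod fs = 1.2 kHz.
1.2 kHz ≤ fs/2 = 13.5 kHz, appears at 1.2 kHz.
25.8 kHz and 55.2 kHz both map to 1.2 kHz.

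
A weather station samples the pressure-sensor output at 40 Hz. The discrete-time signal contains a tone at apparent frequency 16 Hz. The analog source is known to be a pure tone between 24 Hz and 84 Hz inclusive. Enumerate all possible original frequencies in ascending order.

Frequencies that alias to 16 Hz are k·fs ± 16 Hz for integer k ≥ 0.
k=0: 16 Hz.
k=1: 24 Hz, 56 Hz.
k=2: 64 Hz, 96 Hz.
k=3: 104 Hz, 136 Hz.
Within [24 Hz, 84 Hz]: 24 Hz, 56 Hz, 64 Hz.

24 Hz, 56 Hz, 64 Hz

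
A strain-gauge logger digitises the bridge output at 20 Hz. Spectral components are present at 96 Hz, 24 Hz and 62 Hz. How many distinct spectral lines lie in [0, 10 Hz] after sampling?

2

fs/2 = 10 Hz.
96 Hz mod fs = 16 Hz.
16 Hz > fs/2 = 10 Hz, folds to fs − 16 Hz = 4 Hz.
24 Hz mod fs = 4 Hz.
4 Hz ≤ fs/2 = 10 Hz, appears at 4 Hz.
62 Hz mod fs = 2 Hz.
2 Hz ≤ fs/2 = 10 Hz, appears at 2 Hz.
Distinct values: {2 Hz, 4 Hz} → 2.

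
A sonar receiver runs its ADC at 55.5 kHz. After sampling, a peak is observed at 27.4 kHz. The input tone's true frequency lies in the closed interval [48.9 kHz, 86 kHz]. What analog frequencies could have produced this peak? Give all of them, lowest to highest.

82.9 kHz, 83.6 kHz

Frequencies that alias to 27.4 kHz are k·fs ± 27.4 kHz for integer k ≥ 0.
k=0: 27.4 kHz.
k=1: 28.1 kHz, 82.9 kHz.
k=2: 83.6 kHz, 138.4 kHz.
k=3: 139.1 kHz, 193.9 kHz.
Within [48.9 kHz, 86 kHz]: 82.9 kHz, 83.6 kHz.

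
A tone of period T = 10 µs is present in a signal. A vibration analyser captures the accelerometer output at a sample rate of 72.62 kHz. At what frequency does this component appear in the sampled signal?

27.38 kHz

T = 10 µs → f = 1/T = 100 kHz.
100 kHz mod fs = 27.38 kHz.
27.38 kHz ≤ fs/2 = 36.31 kHz, appears at 27.38 kHz.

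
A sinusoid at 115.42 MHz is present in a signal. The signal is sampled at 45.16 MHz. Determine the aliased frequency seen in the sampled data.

115.42 MHz mod fs = 25.1 MHz.
25.1 MHz > fs/2 = 22.58 MHz, folds to fs − 25.1 MHz = 20.06 MHz.

20.06 MHz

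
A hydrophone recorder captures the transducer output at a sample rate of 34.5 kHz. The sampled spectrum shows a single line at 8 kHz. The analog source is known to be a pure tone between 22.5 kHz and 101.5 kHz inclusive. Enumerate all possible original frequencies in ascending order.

26.5 kHz, 42.5 kHz, 61 kHz, 77 kHz, 95.5 kHz

Frequencies that alias to 8 kHz are k·fs ± 8 kHz for integer k ≥ 0.
k=0: 8 kHz.
k=1: 26.5 kHz, 42.5 kHz.
k=2: 61 kHz, 77 kHz.
k=3: 95.5 kHz, 111.5 kHz.
k=4: 130 kHz, 146 kHz.
Within [22.5 kHz, 101.5 kHz]: 26.5 kHz, 42.5 kHz, 61 kHz, 77 kHz, 95.5 kHz.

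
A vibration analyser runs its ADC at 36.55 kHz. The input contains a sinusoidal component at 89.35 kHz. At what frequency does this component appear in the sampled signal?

16.25 kHz

89.35 kHz mod fs = 16.25 kHz.
16.25 kHz ≤ fs/2 = 18.275 kHz, appears at 16.25 kHz.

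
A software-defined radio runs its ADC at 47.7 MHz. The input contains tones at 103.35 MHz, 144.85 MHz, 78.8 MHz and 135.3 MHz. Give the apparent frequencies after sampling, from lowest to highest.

1.75 MHz, 7.8 MHz, 7.95 MHz, 16.6 MHz

fs/2 = 23.85 MHz.
103.35 MHz mod fs = 7.95 MHz.
7.95 MHz ≤ fs/2 = 23.85 MHz, appears at 7.95 MHz.
144.85 MHz mod fs = 1.75 MHz.
1.75 MHz ≤ fs/2 = 23.85 MHz, appears at 1.75 MHz.
78.8 MHz mod fs = 31.1 MHz.
31.1 MHz > fs/2 = 23.85 MHz, folds to fs − 31.1 MHz = 16.6 MHz.
135.3 MHz mod fs = 39.9 MHz.
39.9 MHz > fs/2 = 23.85 MHz, folds to fs − 39.9 MHz = 7.8 MHz.
Distinct values: {1.75 MHz, 7.8 MHz, 7.95 MHz, 16.6 MHz}.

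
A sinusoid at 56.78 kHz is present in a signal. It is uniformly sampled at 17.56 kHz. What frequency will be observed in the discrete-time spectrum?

4.1 kHz

56.78 kHz mod fs = 4.1 kHz.
4.1 kHz ≤ fs/2 = 8.78 kHz, appears at 4.1 kHz.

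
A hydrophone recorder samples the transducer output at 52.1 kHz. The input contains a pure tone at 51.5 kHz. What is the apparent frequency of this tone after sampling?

0.6 kHz

51.5 kHz > fs/2 = 26.05 kHz, folds to fs − 51.5 kHz = 0.6 kHz.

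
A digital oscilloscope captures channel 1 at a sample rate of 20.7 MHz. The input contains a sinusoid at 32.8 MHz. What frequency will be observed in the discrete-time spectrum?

8.6 MHz

32.8 MHz mod fs = 12.1 MHz.
12.1 MHz > fs/2 = 10.35 MHz, folds to fs − 12.1 MHz = 8.6 MHz.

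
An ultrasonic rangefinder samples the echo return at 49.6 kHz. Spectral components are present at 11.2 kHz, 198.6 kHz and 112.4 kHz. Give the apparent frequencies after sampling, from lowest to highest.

fs/2 = 24.8 kHz.
11.2 kHz ≤ fs/2 = 24.8 kHz, passes unchanged.
198.6 kHz mod fs = 0.2 kHz.
0.2 kHz ≤ fs/2 = 24.8 kHz, appears at 0.2 kHz.
112.4 kHz mod fs = 13.2 kHz.
13.2 kHz ≤ fs/2 = 24.8 kHz, appears at 13.2 kHz.
Distinct values: {0.2 kHz, 11.2 kHz, 13.2 kHz}.

0.2 kHz, 11.2 kHz, 13.2 kHz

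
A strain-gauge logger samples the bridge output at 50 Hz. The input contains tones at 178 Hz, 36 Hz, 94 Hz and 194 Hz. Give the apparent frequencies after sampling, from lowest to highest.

fs/2 = 25 Hz.
178 Hz mod fs = 28 Hz.
28 Hz > fs/2 = 25 Hz, folds to fs − 28 Hz = 22 Hz.
36 Hz > fs/2 = 25 Hz, folds to fs − 36 Hz = 14 Hz.
94 Hz mod fs = 44 Hz.
44 Hz > fs/2 = 25 Hz, folds to fs − 44 Hz = 6 Hz.
194 Hz mod fs = 44 Hz.
44 Hz > fs/2 = 25 Hz, folds to fs − 44 Hz = 6 Hz.
Distinct values: {6 Hz, 14 Hz, 22 Hz}.

6 Hz, 14 Hz, 22 Hz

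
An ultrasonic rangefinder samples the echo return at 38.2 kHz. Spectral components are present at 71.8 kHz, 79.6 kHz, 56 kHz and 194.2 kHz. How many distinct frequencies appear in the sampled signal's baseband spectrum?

fs/2 = 19.1 kHz.
71.8 kHz mod fs = 33.6 kHz.
33.6 kHz > fs/2 = 19.1 kHz, folds to fs − 33.6 kHz = 4.6 kHz.
79.6 kHz mod fs = 3.2 kHz.
3.2 kHz ≤ fs/2 = 19.1 kHz, appears at 3.2 kHz.
56 kHz mod fs = 17.8 kHz.
17.8 kHz ≤ fs/2 = 19.1 kHz, appears at 17.8 kHz.
194.2 kHz mod fs = 3.2 kHz.
3.2 kHz ≤ fs/2 = 19.1 kHz, appears at 3.2 kHz.
Distinct values: {3.2 kHz, 4.6 kHz, 17.8 kHz} → 3.

3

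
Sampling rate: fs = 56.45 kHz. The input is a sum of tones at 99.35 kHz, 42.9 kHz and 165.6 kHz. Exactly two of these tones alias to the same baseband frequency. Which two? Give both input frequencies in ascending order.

fs/2 = 28.225 kHz.
99.35 kHz mod fs = 42.9 kHz.
42.9 kHz > fs/2 = 28.225 kHz, folds to fs − 42.9 kHz = 13.55 kHz.
42.9 kHz > fs/2 = 28.225 kHz, folds to fs − 42.9 kHz = 13.55 kHz.
165.6 kHz mod fs = 52.7 kHz.
52.7 kHz > fs/2 = 28.225 kHz, folds to fs − 52.7 kHz = 3.75 kHz.
42.9 kHz and 99.35 kHz both map to 13.55 kHz.

42.9 kHz, 99.35 kHz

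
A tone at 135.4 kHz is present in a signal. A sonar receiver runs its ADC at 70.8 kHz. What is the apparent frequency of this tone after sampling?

135.4 kHz mod fs = 64.6 kHz.
64.6 kHz > fs/2 = 35.4 kHz, folds to fs − 64.6 kHz = 6.2 kHz.

6.2 kHz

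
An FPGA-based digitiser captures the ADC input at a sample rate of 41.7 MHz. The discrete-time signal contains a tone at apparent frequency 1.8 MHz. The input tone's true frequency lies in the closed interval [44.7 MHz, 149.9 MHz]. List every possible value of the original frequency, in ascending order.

Frequencies that alias to 1.8 MHz are k·fs ± 1.8 MHz for integer k ≥ 0.
k=0: 1.8 MHz.
k=1: 39.9 MHz, 43.5 MHz.
k=2: 81.6 MHz, 85.2 MHz.
k=3: 123.3 MHz, 126.9 MHz.
k=4: 165 MHz, 168.6 MHz.
Within [44.7 MHz, 149.9 MHz]: 81.6 MHz, 85.2 MHz, 123.3 MHz, 126.9 MHz.

81.6 MHz, 85.2 MHz, 123.3 MHz, 126.9 MHz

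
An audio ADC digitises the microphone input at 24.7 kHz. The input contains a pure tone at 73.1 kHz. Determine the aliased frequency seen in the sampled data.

1 kHz

73.1 kHz mod fs = 23.7 kHz.
23.7 kHz > fs/2 = 12.35 kHz, folds to fs − 23.7 kHz = 1 kHz.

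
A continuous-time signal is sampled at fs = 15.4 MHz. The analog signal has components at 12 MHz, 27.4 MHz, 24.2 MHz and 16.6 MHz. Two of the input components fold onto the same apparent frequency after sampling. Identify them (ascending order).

fs/2 = 7.7 MHz.
12 MHz > fs/2 = 7.7 MHz, folds to fs − 12 MHz = 3.4 MHz.
27.4 MHz mod fs = 12 MHz.
12 MHz > fs/2 = 7.7 MHz, folds to fs − 12 MHz = 3.4 MHz.
24.2 MHz mod fs = 8.8 MHz.
8.8 MHz > fs/2 = 7.7 MHz, folds to fs − 8.8 MHz = 6.6 MHz.
16.6 MHz mod fs = 1.2 MHz.
1.2 MHz ≤ fs/2 = 7.7 MHz, appears at 1.2 MHz.
12 MHz and 27.4 MHz both map to 3.4 MHz.

12 MHz, 27.4 MHz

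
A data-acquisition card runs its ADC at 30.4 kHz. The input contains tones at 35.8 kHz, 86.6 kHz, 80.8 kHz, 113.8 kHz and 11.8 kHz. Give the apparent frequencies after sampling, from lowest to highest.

4.6 kHz, 5.4 kHz, 7.8 kHz, 10.4 kHz, 11.8 kHz

fs/2 = 15.2 kHz.
35.8 kHz mod fs = 5.4 kHz.
5.4 kHz ≤ fs/2 = 15.2 kHz, appears at 5.4 kHz.
86.6 kHz mod fs = 25.8 kHz.
25.8 kHz > fs/2 = 15.2 kHz, folds to fs − 25.8 kHz = 4.6 kHz.
80.8 kHz mod fs = 20 kHz.
20 kHz > fs/2 = 15.2 kHz, folds to fs − 20 kHz = 10.4 kHz.
113.8 kHz mod fs = 22.6 kHz.
22.6 kHz > fs/2 = 15.2 kHz, folds to fs − 22.6 kHz = 7.8 kHz.
11.8 kHz ≤ fs/2 = 15.2 kHz, passes unchanged.
Distinct values: {4.6 kHz, 5.4 kHz, 7.8 kHz, 10.4 kHz, 11.8 kHz}.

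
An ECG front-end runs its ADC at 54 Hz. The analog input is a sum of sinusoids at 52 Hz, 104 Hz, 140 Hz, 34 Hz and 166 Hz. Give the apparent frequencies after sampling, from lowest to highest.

fs/2 = 27 Hz.
52 Hz > fs/2 = 27 Hz, folds to fs − 52 Hz = 2 Hz.
104 Hz mod fs = 50 Hz.
50 Hz > fs/2 = 27 Hz, folds to fs − 50 Hz = 4 Hz.
140 Hz mod fs = 32 Hz.
32 Hz > fs/2 = 27 Hz, folds to fs − 32 Hz = 22 Hz.
34 Hz > fs/2 = 27 Hz, folds to fs − 34 Hz = 20 Hz.
166 Hz mod fs = 4 Hz.
4 Hz ≤ fs/2 = 27 Hz, appears at 4 Hz.
Distinct values: {2 Hz, 4 Hz, 20 Hz, 22 Hz}.

2 Hz, 4 Hz, 20 Hz, 22 Hz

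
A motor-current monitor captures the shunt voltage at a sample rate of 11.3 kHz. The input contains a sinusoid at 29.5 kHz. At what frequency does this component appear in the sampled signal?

29.5 kHz mod fs = 6.9 kHz.
6.9 kHz > fs/2 = 5.65 kHz, folds to fs − 6.9 kHz = 4.4 kHz.

4.4 kHz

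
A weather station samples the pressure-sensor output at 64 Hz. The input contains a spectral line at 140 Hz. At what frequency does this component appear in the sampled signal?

12 Hz

140 Hz mod fs = 12 Hz.
12 Hz ≤ fs/2 = 32 Hz, appears at 12 Hz.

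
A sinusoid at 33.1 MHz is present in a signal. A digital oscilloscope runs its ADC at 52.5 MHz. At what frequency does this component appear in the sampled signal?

33.1 MHz > fs/2 = 26.25 MHz, folds to fs − 33.1 MHz = 19.4 MHz.

19.4 MHz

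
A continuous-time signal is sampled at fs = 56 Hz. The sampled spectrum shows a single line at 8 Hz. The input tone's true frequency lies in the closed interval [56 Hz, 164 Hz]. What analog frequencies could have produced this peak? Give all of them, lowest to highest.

Frequencies that alias to 8 Hz are k·fs ± 8 Hz for integer k ≥ 0.
k=0: 8 Hz.
k=1: 48 Hz, 64 Hz.
k=2: 104 Hz, 120 Hz.
k=3: 160 Hz, 176 Hz.
k=4: 216 Hz, 232 Hz.
Within [56 Hz, 164 Hz]: 64 Hz, 104 Hz, 120 Hz, 160 Hz.

64 Hz, 104 Hz, 120 Hz, 160 Hz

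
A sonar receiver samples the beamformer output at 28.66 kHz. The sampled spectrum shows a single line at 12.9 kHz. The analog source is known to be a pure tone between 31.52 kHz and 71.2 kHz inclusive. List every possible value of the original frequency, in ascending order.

41.56 kHz, 44.42 kHz, 70.22 kHz

Frequencies that alias to 12.9 kHz are k·fs ± 12.9 kHz for integer k ≥ 0.
k=0: 12.9 kHz.
k=1: 15.76 kHz, 41.56 kHz.
k=2: 44.42 kHz, 70.22 kHz.
k=3: 73.08 kHz, 98.88 kHz.
Within [31.52 kHz, 71.2 kHz]: 41.56 kHz, 44.42 kHz, 70.22 kHz.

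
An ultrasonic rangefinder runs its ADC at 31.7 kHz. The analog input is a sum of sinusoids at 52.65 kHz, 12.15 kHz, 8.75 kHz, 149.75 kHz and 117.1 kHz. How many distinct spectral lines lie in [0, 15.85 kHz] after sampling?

4

fs/2 = 15.85 kHz.
52.65 kHz mod fs = 20.95 kHz.
20.95 kHz > fs/2 = 15.85 kHz, folds to fs − 20.95 kHz = 10.75 kHz.
12.15 kHz ≤ fs/2 = 15.85 kHz, passes unchanged.
8.75 kHz ≤ fs/2 = 15.85 kHz, passes unchanged.
149.75 kHz mod fs = 22.95 kHz.
22.95 kHz > fs/2 = 15.85 kHz, folds to fs − 22.95 kHz = 8.75 kHz.
117.1 kHz mod fs = 22 kHz.
22 kHz > fs/2 = 15.85 kHz, folds to fs − 22 kHz = 9.7 kHz.
Distinct values: {8.75 kHz, 9.7 kHz, 10.75 kHz, 12.15 kHz} → 4.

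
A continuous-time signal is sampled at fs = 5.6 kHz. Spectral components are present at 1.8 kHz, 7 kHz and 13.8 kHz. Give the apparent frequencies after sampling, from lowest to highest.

1.4 kHz, 1.8 kHz, 2.6 kHz

fs/2 = 2.8 kHz.
1.8 kHz ≤ fs/2 = 2.8 kHz, passes unchanged.
7 kHz mod fs = 1.4 kHz.
1.4 kHz ≤ fs/2 = 2.8 kHz, appears at 1.4 kHz.
13.8 kHz mod fs = 2.6 kHz.
2.6 kHz ≤ fs/2 = 2.8 kHz, appears at 2.6 kHz.
Distinct values: {1.4 kHz, 1.8 kHz, 2.6 kHz}.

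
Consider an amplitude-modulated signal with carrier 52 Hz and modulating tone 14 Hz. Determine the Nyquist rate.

AM sidebands sit at fc ± fm = 38 Hz and 66 Hz.
Highest-frequency component: 66 Hz.
Nyquist rate = 2 × 66 Hz = 132 Hz.

132 Hz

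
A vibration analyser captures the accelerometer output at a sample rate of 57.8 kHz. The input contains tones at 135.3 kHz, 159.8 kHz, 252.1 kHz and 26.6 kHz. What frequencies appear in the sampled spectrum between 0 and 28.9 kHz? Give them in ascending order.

fs/2 = 28.9 kHz.
135.3 kHz mod fs = 19.7 kHz.
19.7 kHz ≤ fs/2 = 28.9 kHz, appears at 19.7 kHz.
159.8 kHz mod fs = 44.2 kHz.
44.2 kHz > fs/2 = 28.9 kHz, folds to fs − 44.2 kHz = 13.6 kHz.
252.1 kHz mod fs = 20.9 kHz.
20.9 kHz ≤ fs/2 = 28.9 kHz, appears at 20.9 kHz.
26.6 kHz ≤ fs/2 = 28.9 kHz, passes unchanged.
Distinct values: {13.6 kHz, 19.7 kHz, 20.9 kHz, 26.6 kHz}.

13.6 kHz, 19.7 kHz, 20.9 kHz, 26.6 kHz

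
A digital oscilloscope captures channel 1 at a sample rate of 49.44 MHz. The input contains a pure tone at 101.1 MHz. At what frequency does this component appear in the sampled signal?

101.1 MHz mod fs = 2.22 MHz.
2.22 MHz ≤ fs/2 = 24.72 MHz, appears at 2.22 MHz.

2.22 MHz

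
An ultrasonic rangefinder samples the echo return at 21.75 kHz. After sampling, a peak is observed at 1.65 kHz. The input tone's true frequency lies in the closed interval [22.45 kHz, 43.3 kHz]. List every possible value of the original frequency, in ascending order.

Frequencies that alias to 1.65 kHz are k·fs ± 1.65 kHz for integer k ≥ 0.
k=0: 1.65 kHz.
k=1: 20.1 kHz, 23.4 kHz.
k=2: 41.85 kHz, 45.15 kHz.
k=3: 63.6 kHz, 66.9 kHz.
Within [22.45 kHz, 43.3 kHz]: 23.4 kHz, 41.85 kHz.

23.4 kHz, 41.85 kHz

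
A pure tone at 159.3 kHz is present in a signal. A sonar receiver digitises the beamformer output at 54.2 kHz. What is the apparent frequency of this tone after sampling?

159.3 kHz mod fs = 50.9 kHz.
50.9 kHz > fs/2 = 27.1 kHz, folds to fs − 50.9 kHz = 3.3 kHz.

3.3 kHz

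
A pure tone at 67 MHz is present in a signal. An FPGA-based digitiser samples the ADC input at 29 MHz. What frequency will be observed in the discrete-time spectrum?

67 MHz mod fs = 9 MHz.
9 MHz ≤ fs/2 = 14.5 MHz, appears at 9 MHz.

9 MHz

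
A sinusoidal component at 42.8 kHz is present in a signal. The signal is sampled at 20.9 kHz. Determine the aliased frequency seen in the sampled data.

1 kHz

42.8 kHz mod fs = 1 kHz.
1 kHz ≤ fs/2 = 10.45 kHz, appears at 1 kHz.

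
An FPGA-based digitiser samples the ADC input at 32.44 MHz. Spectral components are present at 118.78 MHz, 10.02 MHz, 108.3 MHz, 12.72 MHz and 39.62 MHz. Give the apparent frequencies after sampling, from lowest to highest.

7.18 MHz, 10.02 MHz, 10.98 MHz, 12.72 MHz

fs/2 = 16.22 MHz.
118.78 MHz mod fs = 21.46 MHz.
21.46 MHz > fs/2 = 16.22 MHz, folds to fs − 21.46 MHz = 10.98 MHz.
10.02 MHz ≤ fs/2 = 16.22 MHz, passes unchanged.
108.3 MHz mod fs = 10.98 MHz.
10.98 MHz ≤ fs/2 = 16.22 MHz, appears at 10.98 MHz.
12.72 MHz ≤ fs/2 = 16.22 MHz, passes unchanged.
39.62 MHz mod fs = 7.18 MHz.
7.18 MHz ≤ fs/2 = 16.22 MHz, appears at 7.18 MHz.
Distinct values: {7.18 MHz, 10.02 MHz, 10.98 MHz, 12.72 MHz}.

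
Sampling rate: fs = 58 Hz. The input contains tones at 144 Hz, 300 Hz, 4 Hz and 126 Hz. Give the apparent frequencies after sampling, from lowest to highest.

4 Hz, 10 Hz, 28 Hz

fs/2 = 29 Hz.
144 Hz mod fs = 28 Hz.
28 Hz ≤ fs/2 = 29 Hz, appears at 28 Hz.
300 Hz mod fs = 10 Hz.
10 Hz ≤ fs/2 = 29 Hz, appears at 10 Hz.
4 Hz ≤ fs/2 = 29 Hz, passes unchanged.
126 Hz mod fs = 10 Hz.
10 Hz ≤ fs/2 = 29 Hz, appears at 10 Hz.
Distinct values: {4 Hz, 10 Hz, 28 Hz}.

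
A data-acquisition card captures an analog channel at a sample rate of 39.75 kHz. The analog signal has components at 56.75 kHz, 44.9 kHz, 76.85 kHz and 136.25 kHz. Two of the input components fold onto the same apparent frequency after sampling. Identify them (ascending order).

fs/2 = 19.875 kHz.
56.75 kHz mod fs = 17 kHz.
17 kHz ≤ fs/2 = 19.875 kHz, appears at 17 kHz.
44.9 kHz mod fs = 5.15 kHz.
5.15 kHz ≤ fs/2 = 19.875 kHz, appears at 5.15 kHz.
76.85 kHz mod fs = 37.1 kHz.
37.1 kHz > fs/2 = 19.875 kHz, folds to fs − 37.1 kHz = 2.65 kHz.
136.25 kHz mod fs = 17 kHz.
17 kHz ≤ fs/2 = 19.875 kHz, appears at 17 kHz.
56.75 kHz and 136.25 kHz both map to 17 kHz.

56.75 kHz, 136.25 kHz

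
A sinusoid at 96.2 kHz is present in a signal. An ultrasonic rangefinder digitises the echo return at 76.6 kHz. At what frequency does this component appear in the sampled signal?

96.2 kHz mod fs = 19.6 kHz.
19.6 kHz ≤ fs/2 = 38.3 kHz, appears at 19.6 kHz.

19.6 kHz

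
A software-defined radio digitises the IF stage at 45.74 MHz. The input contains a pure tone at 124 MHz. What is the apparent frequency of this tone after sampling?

13.22 MHz

124 MHz mod fs = 32.52 MHz.
32.52 MHz > fs/2 = 22.87 MHz, folds to fs − 32.52 MHz = 13.22 MHz.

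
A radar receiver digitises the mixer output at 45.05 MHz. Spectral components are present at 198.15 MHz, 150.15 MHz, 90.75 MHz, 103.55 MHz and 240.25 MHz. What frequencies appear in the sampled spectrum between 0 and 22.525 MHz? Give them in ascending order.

fs/2 = 22.525 MHz.
198.15 MHz mod fs = 17.95 MHz.
17.95 MHz ≤ fs/2 = 22.525 MHz, appears at 17.95 MHz.
150.15 MHz mod fs = 15 MHz.
15 MHz ≤ fs/2 = 22.525 MHz, appears at 15 MHz.
90.75 MHz mod fs = 0.65 MHz.
0.65 MHz ≤ fs/2 = 22.525 MHz, appears at 0.65 MHz.
103.55 MHz mod fs = 13.45 MHz.
13.45 MHz ≤ fs/2 = 22.525 MHz, appears at 13.45 MHz.
240.25 MHz mod fs = 15 MHz.
15 MHz ≤ fs/2 = 22.525 MHz, appears at 15 MHz.
Distinct values: {0.65 MHz, 13.45 MHz, 15 MHz, 17.95 MHz}.

0.65 MHz, 13.45 MHz, 15 MHz, 17.95 MHz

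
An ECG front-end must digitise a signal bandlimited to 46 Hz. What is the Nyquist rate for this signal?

92 Hz

Nyquist rate = 2 × 46 Hz = 92 Hz.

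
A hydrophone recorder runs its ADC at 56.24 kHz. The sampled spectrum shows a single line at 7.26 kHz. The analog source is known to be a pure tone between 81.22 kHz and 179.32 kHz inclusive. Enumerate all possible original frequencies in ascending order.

Frequencies that alias to 7.26 kHz are k·fs ± 7.26 kHz for integer k ≥ 0.
k=0: 7.26 kHz.
k=1: 48.98 kHz, 63.5 kHz.
k=2: 105.22 kHz, 119.74 kHz.
k=3: 161.46 kHz, 175.98 kHz.
k=4: 217.7 kHz, 232.22 kHz.
Within [81.22 kHz, 179.32 kHz]: 105.22 kHz, 119.74 kHz, 161.46 kHz, 175.98 kHz.

105.22 kHz, 119.74 kHz, 161.46 kHz, 175.98 kHz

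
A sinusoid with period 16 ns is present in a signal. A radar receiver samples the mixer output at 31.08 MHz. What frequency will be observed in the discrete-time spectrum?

0.34 MHz

T = 16 ns → f = 1/T = 62.5 MHz.
62.5 MHz mod fs = 0.34 MHz.
0.34 MHz ≤ fs/2 = 15.54 MHz, appears at 0.34 MHz.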